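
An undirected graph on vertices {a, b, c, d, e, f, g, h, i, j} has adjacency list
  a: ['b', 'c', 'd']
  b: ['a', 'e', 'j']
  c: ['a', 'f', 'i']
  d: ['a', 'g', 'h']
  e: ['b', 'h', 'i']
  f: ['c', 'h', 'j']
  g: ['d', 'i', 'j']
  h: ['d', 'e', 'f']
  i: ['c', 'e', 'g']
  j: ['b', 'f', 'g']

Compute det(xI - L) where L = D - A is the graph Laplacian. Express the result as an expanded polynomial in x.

Reading degrees in the order [a, b, c, d, e, f, g, h, i, j] gives [3, 3, 3, 3, 3, 3, 3, 3, 3, 3]; set D = diag(3, 3, 3, 3, 3, 3, 3, 3, 3, 3) and form L = D - A. The eigenvalues of L are [0, 2, 2, 2, 2, 2, 5, 5, 5, 5]; the characteristic polynomial is the product of (x - lambda_i), which multiplies out to x^10 - 30x^9 + 390x^8 - 2880x^7 + 13305x^6 - 39882x^5 + 77640x^4 - 94800x^3 + 66000x^2 - 20000x. The coefficient of x^9 equals -trace(L) = -30, matching the sum of degrees. The eigenvalues sum to 30, which equals trace(L) = 2|E|.

x^10 - 30x^9 + 390x^8 - 2880x^7 + 13305x^6 - 39882x^5 + 77640x^4 - 94800x^3 + 66000x^2 - 20000x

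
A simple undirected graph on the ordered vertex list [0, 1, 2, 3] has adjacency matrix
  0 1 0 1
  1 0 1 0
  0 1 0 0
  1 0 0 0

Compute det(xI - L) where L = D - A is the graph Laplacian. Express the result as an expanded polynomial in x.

With the vertex order [0, 1, 2, 3], the degrees are [2, 2, 1, 1], giving D = diag(2, 2, 1, 1) and L = D - A. Computing det(xI - L) by cofactor expansion (or equivalently via sum-over-permutations) gives x^4 - 6x^3 + 10x^2 - 4x. The coefficient of x^3 equals -trace(L) = -6, matching the sum of degrees. The eigenvalues sum to 6, which equals trace(L) = 2|E|. There is one zero in the spectrum, matching the 1 component.

x^4 - 6x^3 + 10x^2 - 4x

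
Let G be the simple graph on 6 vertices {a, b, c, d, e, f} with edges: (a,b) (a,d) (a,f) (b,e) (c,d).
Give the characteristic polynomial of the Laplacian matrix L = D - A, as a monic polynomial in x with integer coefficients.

x^6 - 10x^5 + 35x^4 - 52x^3 + 31x^2 - 6x

Each diagonal entry of L is the vertex degree and each off-diagonal entry is -1 where an edge is present, 0 otherwise; in the order [a, b, c, d, e, f] the diagonal is [3, 2, 1, 2, 1, 1]. Computing det(xI - L) by cofactor expansion (or equivalently via sum-over-permutations) gives x^6 - 10x^5 + 35x^4 - 52x^3 + 31x^2 - 6x. The coefficient of x^5 equals -trace(L) = -10, matching the sum of degrees. By the matrix-tree theorem the graph has (1/6) * product of the nonzero eigenvalues = 1 spanning tree.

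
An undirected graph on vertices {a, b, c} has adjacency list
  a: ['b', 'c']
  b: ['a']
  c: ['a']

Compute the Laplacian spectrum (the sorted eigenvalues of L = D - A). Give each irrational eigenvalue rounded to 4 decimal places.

[0, 1, 3]

Reading degrees in the order [a, b, c] gives [2, 1, 1]; set D = diag(2, 1, 1) and form L = D - A. L is symmetric positive semidefinite, so every eigenvalue is real and nonnegative. The single zero eigenvalue shows the graph is connected. The largest eigenvalue, 3, is at most the vertex count 3.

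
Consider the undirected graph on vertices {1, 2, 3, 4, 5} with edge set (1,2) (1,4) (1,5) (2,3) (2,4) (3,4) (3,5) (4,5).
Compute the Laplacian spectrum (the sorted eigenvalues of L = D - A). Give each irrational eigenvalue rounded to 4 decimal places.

[0, 3, 3, 5, 5]

Reading degrees in the order [1, 2, 3, 4, 5] gives [3, 3, 3, 4, 3]; set D = diag(3, 3, 3, 4, 3) and form L = D - A. L is symmetric positive semidefinite, so every eigenvalue is real and nonnegative. The single zero eigenvalue shows the graph is connected. The eigenvalues sum to 16, which equals trace(L) = 2|E|.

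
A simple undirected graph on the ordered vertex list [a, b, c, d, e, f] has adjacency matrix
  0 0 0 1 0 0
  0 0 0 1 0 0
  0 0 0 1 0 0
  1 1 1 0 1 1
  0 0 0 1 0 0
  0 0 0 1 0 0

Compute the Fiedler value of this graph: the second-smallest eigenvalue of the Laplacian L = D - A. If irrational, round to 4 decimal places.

1

Each diagonal entry of L is the vertex degree and each off-diagonal entry is -1 where an edge is present, 0 otherwise; in the order [a, b, c, d, e, f] the diagonal is [1, 1, 1, 5, 1, 1]. The sorted Laplacian eigenvalues are [0, 1, 1, 1, 1, 6]; the algebraic connectivity is the second entry, 1. There is one zero in the spectrum, matching the 1 component.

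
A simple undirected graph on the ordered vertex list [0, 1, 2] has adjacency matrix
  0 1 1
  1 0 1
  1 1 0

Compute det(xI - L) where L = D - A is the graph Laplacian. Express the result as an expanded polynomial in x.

x^3 - 6x^2 + 9x

With the vertex order [0, 1, 2], the degrees are [2, 2, 2], giving D = diag(2, 2, 2) and L = D - A. L has integer entries, so p(x) = det(xI - L) has integer coefficients. Expanding the determinant yields x^3 - 6x^2 + 9x. Since p(0) = det(-L) = 0, x divides p(x). The eigenvalues sum to 6, which equals trace(L) = 2|E|. By the matrix-tree theorem the graph has (1/3) * product of the nonzero eigenvalues = 3 spanning trees.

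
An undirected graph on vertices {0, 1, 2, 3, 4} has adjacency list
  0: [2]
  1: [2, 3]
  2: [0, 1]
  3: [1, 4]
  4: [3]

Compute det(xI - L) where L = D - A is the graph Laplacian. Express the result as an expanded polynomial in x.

x^5 - 8x^4 + 21x^3 - 20x^2 + 5x

Reading degrees in the order [0, 1, 2, 3, 4] gives [1, 2, 2, 2, 1]; set D = diag(1, 2, 2, 2, 1) and form L = D - A. L has integer entries, so p(x) = det(xI - L) has integer coefficients. Expanding the determinant yields x^5 - 8x^4 + 21x^3 - 20x^2 + 5x. The constant term is 0 because L is singular (the all-ones vector lies in its kernel). There is one zero in the spectrum, matching the 1 component.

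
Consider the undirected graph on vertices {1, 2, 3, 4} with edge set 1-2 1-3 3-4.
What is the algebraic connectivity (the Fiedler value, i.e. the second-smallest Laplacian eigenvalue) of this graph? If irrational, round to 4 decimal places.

With the vertex order [1, 2, 3, 4], the degrees are [2, 1, 2, 1], giving D = diag(2, 1, 2, 1) and L = D - A. The smallest Laplacian eigenvalue is always 0. The next one, lambda_2 = 0.5858, measures how hard the graph is to disconnect: larger values mean better connectivity. There is one zero in the spectrum, matching the 1 component.

0.5858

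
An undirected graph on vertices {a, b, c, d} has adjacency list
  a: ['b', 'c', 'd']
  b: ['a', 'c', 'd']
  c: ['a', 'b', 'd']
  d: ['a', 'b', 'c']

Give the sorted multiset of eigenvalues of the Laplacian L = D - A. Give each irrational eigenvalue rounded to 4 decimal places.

[0, 4, 4, 4]

Each diagonal entry of L is the vertex degree and each off-diagonal entry is -1 where an edge is present, 0 otherwise; in the order [a, b, c, d] the diagonal is [3, 3, 3, 3]. Since every row of L sums to 0, the all-ones vector is in the kernel and 0 is an eigenvalue. The eigenvalues sum to 12, which equals trace(L) = 2|E|.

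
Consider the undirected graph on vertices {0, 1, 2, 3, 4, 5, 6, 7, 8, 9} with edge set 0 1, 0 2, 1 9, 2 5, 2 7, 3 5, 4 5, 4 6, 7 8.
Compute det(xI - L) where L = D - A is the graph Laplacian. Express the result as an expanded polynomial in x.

With the vertex order [0, 1, 2, 3, 4, 5, 6, 7, 8, 9], the degrees are [2, 2, 3, 1, 2, 3, 1, 2, 1, 1], giving D = diag(2, 2, 3, 1, 2, 3, 1, 2, 1, 1) and L = D - A. L has integer entries, so p(x) = det(xI - L) has integer coefficients. Expanding the determinant yields x^10 - 18x^9 + 134x^8 - 536x^7 + 1252x^6 - 1738x^5 + 1399x^4 - 612x^3 + 129x^2 - 10x. The constant term is 0 because L is singular (the all-ones vector lies in its kernel). By the matrix-tree theorem the graph has (1/10) * product of the nonzero eigenvalues = 1 spanning tree.

x^10 - 18x^9 + 134x^8 - 536x^7 + 1252x^6 - 1738x^5 + 1399x^4 - 612x^3 + 129x^2 - 10x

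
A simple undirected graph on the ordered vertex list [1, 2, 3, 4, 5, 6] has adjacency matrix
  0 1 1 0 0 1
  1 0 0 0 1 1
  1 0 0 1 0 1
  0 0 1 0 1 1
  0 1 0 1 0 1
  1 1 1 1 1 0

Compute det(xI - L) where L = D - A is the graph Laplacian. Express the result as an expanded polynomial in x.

x^6 - 20x^5 + 155x^4 - 580x^3 + 1045x^2 - 726x

Each diagonal entry of L is the vertex degree and each off-diagonal entry is -1 where an edge is present, 0 otherwise; in the order [1, 2, 3, 4, 5, 6] the diagonal is [3, 3, 3, 3, 3, 5]. L has integer entries, so p(x) = det(xI - L) has integer coefficients. Expanding the determinant yields x^6 - 20x^5 + 155x^4 - 580x^3 + 1045x^2 - 726x. The constant term is 0 because L is singular (the all-ones vector lies in its kernel). The largest eigenvalue, 6, is at most the vertex count 6.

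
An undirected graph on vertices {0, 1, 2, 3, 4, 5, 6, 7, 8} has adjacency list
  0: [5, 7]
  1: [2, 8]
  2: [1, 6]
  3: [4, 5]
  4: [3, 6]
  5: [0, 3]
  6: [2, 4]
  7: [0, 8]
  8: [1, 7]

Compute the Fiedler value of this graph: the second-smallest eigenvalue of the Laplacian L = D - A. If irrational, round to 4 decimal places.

0.4679

Each diagonal entry of L is the vertex degree and each off-diagonal entry is -1 where an edge is present, 0 otherwise; in the order [0, 1, 2, 3, 4, 5, 6, 7, 8] the diagonal is [2, 2, 2, 2, 2, 2, 2, 2, 2]. Computing the eigenvalues of L and sorting gives [0, 0.4679, 0.4679, 1.6527, 1.6527, 3, 3, 3.8794, 3.8794]. The Fiedler value lambda_2 = 0.4679 is strictly positive, so the graph is connected. There is one zero in the spectrum, matching the 1 component.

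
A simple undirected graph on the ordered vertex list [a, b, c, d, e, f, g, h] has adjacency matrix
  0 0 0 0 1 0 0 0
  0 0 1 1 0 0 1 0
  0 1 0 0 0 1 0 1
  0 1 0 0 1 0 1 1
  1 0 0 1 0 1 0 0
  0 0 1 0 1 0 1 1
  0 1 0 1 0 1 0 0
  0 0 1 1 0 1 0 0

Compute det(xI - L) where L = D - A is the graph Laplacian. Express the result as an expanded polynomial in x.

With the vertex order [a, b, c, d, e, f, g, h], the degrees are [1, 3, 3, 4, 3, 4, 3, 3], giving D = diag(1, 3, 3, 4, 3, 4, 3, 3) and L = D - A. Computing det(xI - L) by cofactor expansion (or equivalently via sum-over-permutations) gives x^8 - 24x^7 + 237x^6 - 1242x^5 + 3702x^4 - 6194x^3 + 5251x^2 - 1640x. The constant term is 0 because L is singular (the all-ones vector lies in its kernel).

x^8 - 24x^7 + 237x^6 - 1242x^5 + 3702x^4 - 6194x^3 + 5251x^2 - 1640x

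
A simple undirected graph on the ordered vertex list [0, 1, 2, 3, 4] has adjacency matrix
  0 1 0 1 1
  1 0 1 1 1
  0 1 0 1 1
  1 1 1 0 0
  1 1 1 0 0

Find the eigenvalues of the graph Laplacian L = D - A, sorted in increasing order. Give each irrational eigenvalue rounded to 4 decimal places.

[0, 3, 3, 5, 5]

With the vertex order [0, 1, 2, 3, 4], the degrees are [3, 4, 3, 3, 3], giving D = diag(3, 4, 3, 3, 3) and L = D - A. Diagonalising L (or applying a numerical eigensolver to the 5x5 matrix) gives the spectrum above. By the matrix-tree theorem the graph has (1/5) * product of the nonzero eigenvalues = 45 spanning trees.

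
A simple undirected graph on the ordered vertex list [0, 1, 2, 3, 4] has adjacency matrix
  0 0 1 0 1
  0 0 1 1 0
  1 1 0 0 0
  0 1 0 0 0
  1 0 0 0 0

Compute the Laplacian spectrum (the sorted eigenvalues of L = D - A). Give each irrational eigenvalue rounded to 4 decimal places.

[0, 0.3820, 1.3820, 2.6180, 3.6180]

Reading degrees in the order [0, 1, 2, 3, 4] gives [2, 2, 2, 1, 1]; set D = diag(2, 2, 2, 1, 1) and form L = D - A. The multiplicity of 0 as a Laplacian eigenvalue equals the number of connected components. There is one zero in the spectrum, matching the 1 component. By the matrix-tree theorem the graph has (1/5) * product of the nonzero eigenvalues = 1 spanning tree.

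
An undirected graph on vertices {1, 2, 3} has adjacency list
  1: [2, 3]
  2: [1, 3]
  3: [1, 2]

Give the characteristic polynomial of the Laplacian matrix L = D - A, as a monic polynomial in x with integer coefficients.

With the vertex order [1, 2, 3], the degrees are [2, 2, 2], giving D = diag(2, 2, 2) and L = D - A. L has integer entries, so p(x) = det(xI - L) has integer coefficients. Expanding the determinant yields x^3 - 6x^2 + 9x. Since p(0) = det(-L) = 0, x divides p(x). By the matrix-tree theorem the graph has (1/3) * product of the nonzero eigenvalues = 3 spanning trees. The eigenvalues sum to 6, which equals trace(L) = 2|E|.

x^3 - 6x^2 + 9x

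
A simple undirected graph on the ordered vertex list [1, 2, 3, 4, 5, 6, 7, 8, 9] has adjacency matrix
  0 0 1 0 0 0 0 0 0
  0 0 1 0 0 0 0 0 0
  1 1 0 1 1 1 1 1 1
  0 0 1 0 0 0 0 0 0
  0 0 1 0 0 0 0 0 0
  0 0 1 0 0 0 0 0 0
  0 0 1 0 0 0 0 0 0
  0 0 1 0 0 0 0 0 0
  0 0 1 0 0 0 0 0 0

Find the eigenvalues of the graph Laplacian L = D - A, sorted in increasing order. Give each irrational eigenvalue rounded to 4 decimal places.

With the vertex order [1, 2, 3, 4, 5, 6, 7, 8, 9], the degrees are [1, 1, 8, 1, 1, 1, 1, 1, 1], giving D = diag(1, 1, 8, 1, 1, 1, 1, 1, 1) and L = D - A. Since every row of L sums to 0, the all-ones vector is in the kernel and 0 is an eigenvalue. The single zero eigenvalue shows the graph is connected. By the matrix-tree theorem the graph has (1/9) * product of the nonzero eigenvalues = 1 spanning tree.

[0, 1, 1, 1, 1, 1, 1, 1, 9]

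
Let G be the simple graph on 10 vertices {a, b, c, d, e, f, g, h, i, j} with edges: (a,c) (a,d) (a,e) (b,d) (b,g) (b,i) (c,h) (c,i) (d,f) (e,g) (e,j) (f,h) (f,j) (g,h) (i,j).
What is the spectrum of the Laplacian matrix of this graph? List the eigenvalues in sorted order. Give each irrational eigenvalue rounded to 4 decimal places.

Each diagonal entry of L is the vertex degree and each off-diagonal entry is -1 where an edge is present, 0 otherwise; in the order [a, b, c, d, e, f, g, h, i, j] the diagonal is [3, 3, 3, 3, 3, 3, 3, 3, 3, 3]. L is symmetric positive semidefinite, so every eigenvalue is real and nonnegative. By the matrix-tree theorem the graph has (1/10) * product of the nonzero eigenvalues = 2000 spanning trees.

[0, 2, 2, 2, 2, 2, 5, 5, 5, 5]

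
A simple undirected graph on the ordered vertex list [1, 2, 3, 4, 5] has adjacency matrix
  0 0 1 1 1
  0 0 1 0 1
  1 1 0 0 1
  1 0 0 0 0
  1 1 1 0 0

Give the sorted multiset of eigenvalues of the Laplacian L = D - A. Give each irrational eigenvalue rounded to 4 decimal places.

With the vertex order [1, 2, 3, 4, 5], the degrees are [3, 2, 3, 1, 3], giving D = diag(3, 2, 3, 1, 3) and L = D - A. L is symmetric positive semidefinite, so every eigenvalue is real and nonnegative. The single zero eigenvalue shows the graph is connected. The eigenvalues sum to 12, which equals trace(L) = 2|E|. The largest eigenvalue, 4.4812, is at most the vertex count 5.

[0, 0.8299, 2.6889, 4, 4.4812]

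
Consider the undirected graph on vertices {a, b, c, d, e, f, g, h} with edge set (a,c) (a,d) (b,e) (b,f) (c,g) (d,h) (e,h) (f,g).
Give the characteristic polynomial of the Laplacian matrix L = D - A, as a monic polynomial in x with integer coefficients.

x^8 - 16x^7 + 104x^6 - 352x^5 + 660x^4 - 672x^3 + 336x^2 - 64x

With the vertex order [a, b, c, d, e, f, g, h], the degrees are [2, 2, 2, 2, 2, 2, 2, 2], giving D = diag(2, 2, 2, 2, 2, 2, 2, 2) and L = D - A. L has integer entries, so p(x) = det(xI - L) has integer coefficients. Expanding the determinant yields x^8 - 16x^7 + 104x^6 - 352x^5 + 660x^4 - 672x^3 + 336x^2 - 64x. The coefficient of x^7 equals -trace(L) = -16, matching the sum of degrees. The largest eigenvalue, 4, is at most the vertex count 8.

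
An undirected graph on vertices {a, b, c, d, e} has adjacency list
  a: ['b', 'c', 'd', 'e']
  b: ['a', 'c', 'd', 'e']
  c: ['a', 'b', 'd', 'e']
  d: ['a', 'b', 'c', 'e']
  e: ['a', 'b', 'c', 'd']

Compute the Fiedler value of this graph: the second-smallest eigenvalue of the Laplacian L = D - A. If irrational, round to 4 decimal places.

5

With the vertex order [a, b, c, d, e], the degrees are [4, 4, 4, 4, 4], giving D = diag(4, 4, 4, 4, 4) and L = D - A. The smallest Laplacian eigenvalue is always 0. The next one, lambda_2 = 5, measures how hard the graph is to disconnect: larger values mean better connectivity. By the matrix-tree theorem the graph has (1/5) * product of the nonzero eigenvalues = 125 spanning trees.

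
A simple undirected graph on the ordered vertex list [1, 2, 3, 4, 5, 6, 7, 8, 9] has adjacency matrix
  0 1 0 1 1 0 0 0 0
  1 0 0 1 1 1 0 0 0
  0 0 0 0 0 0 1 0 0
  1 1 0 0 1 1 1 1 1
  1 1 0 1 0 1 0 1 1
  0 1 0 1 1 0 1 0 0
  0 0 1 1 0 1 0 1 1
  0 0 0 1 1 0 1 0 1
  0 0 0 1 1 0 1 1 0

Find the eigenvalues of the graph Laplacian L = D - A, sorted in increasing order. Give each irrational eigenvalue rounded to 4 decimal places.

With the vertex order [1, 2, 3, 4, 5, 6, 7, 8, 9], the degrees are [3, 4, 1, 7, 6, 4, 5, 4, 4], giving D = diag(3, 4, 1, 7, 6, 4, 5, 4, 4) and L = D - A. Diagonalising L (or applying a numerical eigensolver to the 9x9 matrix) gives the spectrum above. The eigenvalues sum to 38, which equals trace(L) = 2|E|. The largest eigenvalue, 8.0324, is at most the vertex count 9.

[0, 0.8685, 2.3764, 3.4642, 4.9813, 5, 5.8893, 7.3879, 8.0324]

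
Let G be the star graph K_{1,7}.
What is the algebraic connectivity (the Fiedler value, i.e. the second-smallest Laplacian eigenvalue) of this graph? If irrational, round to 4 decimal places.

The graph has 8 vertices and degree multiset [7, 1, 1, 1, 1, 1, 1, 1]; D is the diagonal matrix of degrees and L = D - A. The sorted Laplacian eigenvalues are [0, 1, 1, 1, 1, 1, 1, 8]; the algebraic connectivity is the second entry, 1. The largest eigenvalue, 8, is at most the vertex count 8.

1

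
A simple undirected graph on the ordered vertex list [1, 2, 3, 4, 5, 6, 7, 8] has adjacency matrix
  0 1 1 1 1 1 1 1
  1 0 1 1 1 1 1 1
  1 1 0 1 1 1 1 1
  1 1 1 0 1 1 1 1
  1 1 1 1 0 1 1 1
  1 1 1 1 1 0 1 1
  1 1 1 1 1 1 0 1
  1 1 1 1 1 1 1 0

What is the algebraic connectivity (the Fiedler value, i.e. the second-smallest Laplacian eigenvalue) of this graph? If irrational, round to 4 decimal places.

8

With the vertex order [1, 2, 3, 4, 5, 6, 7, 8], the degrees are [7, 7, 7, 7, 7, 7, 7, 7], giving D = diag(7, 7, 7, 7, 7, 7, 7, 7) and L = D - A. The sorted Laplacian eigenvalues are [0, 8, 8, 8, 8, 8, 8, 8]; the algebraic connectivity is the second entry, 8.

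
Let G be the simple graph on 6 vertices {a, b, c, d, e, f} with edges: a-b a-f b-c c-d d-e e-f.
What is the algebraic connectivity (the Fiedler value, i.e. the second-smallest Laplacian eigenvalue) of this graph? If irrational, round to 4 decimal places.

Reading degrees in the order [a, b, c, d, e, f] gives [2, 2, 2, 2, 2, 2]; set D = diag(2, 2, 2, 2, 2, 2) and form L = D - A. The sorted Laplacian eigenvalues are [0, 1, 1, 3, 3, 4]; the algebraic connectivity is the second entry, 1. There is one zero in the spectrum, matching the 1 component.

1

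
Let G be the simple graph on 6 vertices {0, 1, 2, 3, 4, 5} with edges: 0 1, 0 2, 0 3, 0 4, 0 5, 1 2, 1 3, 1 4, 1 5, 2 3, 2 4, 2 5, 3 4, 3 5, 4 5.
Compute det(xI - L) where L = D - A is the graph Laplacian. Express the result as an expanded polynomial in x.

Each diagonal entry of L is the vertex degree and each off-diagonal entry is -1 where an edge is present, 0 otherwise; in the order [0, 1, 2, 3, 4, 5] the diagonal is [5, 5, 5, 5, 5, 5]. The eigenvalues of L are [0, 6, 6, 6, 6, 6]; the characteristic polynomial is the product of (x - lambda_i), which multiplies out to x^6 - 30x^5 + 360x^4 - 2160x^3 + 6480x^2 - 7776x. Since p(0) = det(-L) = 0, x divides p(x). The largest eigenvalue, 6, is at most the vertex count 6.

x^6 - 30x^5 + 360x^4 - 2160x^3 + 6480x^2 - 7776x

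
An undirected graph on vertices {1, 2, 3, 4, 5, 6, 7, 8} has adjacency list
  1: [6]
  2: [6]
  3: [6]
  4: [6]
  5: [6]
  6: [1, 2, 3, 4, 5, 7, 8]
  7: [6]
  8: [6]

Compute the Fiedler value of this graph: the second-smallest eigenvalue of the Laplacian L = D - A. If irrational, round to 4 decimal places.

1

Reading degrees in the order [1, 2, 3, 4, 5, 6, 7, 8] gives [1, 1, 1, 1, 1, 7, 1, 1]; set D = diag(1, 1, 1, 1, 1, 7, 1, 1) and form L = D - A. The sorted Laplacian eigenvalues are [0, 1, 1, 1, 1, 1, 1, 8]; the algebraic connectivity is the second entry, 1. By the matrix-tree theorem the graph has (1/8) * product of the nonzero eigenvalues = 1 spanning tree. The eigenvalues sum to 14, which equals trace(L) = 2|E|.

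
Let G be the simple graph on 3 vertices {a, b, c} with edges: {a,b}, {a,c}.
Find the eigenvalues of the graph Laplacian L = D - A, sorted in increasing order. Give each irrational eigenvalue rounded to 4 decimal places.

[0, 1, 3]

Reading degrees in the order [a, b, c] gives [2, 1, 1]; set D = diag(2, 1, 1) and form L = D - A. Since every row of L sums to 0, the all-ones vector is in the kernel and 0 is an eigenvalue. The single zero eigenvalue shows the graph is connected.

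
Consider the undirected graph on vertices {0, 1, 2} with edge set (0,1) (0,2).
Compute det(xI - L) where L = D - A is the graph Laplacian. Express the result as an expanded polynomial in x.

x^3 - 4x^2 + 3x

Each diagonal entry of L is the vertex degree and each off-diagonal entry is -1 where an edge is present, 0 otherwise; in the order [0, 1, 2] the diagonal is [2, 1, 1]. Computing det(xI - L) by cofactor expansion (or equivalently via sum-over-permutations) gives x^3 - 4x^2 + 3x. The coefficient of x^2 equals -trace(L) = -4, matching the sum of degrees. By the matrix-tree theorem the graph has (1/3) * product of the nonzero eigenvalues = 1 spanning tree. The largest eigenvalue, 3, is at most the vertex count 3.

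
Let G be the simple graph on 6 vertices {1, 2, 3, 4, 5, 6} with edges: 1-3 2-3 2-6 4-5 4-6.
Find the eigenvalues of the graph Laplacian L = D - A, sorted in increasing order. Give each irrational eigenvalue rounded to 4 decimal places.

Reading degrees in the order [1, 2, 3, 4, 5, 6] gives [1, 2, 2, 2, 1, 2]; set D = diag(1, 2, 2, 2, 1, 2) and form L = D - A. Since every row of L sums to 0, the all-ones vector is in the kernel and 0 is an eigenvalue.

[0, 0.2679, 1, 2, 3, 3.7321]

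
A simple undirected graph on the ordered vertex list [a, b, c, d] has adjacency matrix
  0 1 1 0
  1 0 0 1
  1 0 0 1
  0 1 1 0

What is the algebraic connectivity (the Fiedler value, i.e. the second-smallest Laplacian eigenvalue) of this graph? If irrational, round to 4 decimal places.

2

Each diagonal entry of L is the vertex degree and each off-diagonal entry is -1 where an edge is present, 0 otherwise; in the order [a, b, c, d] the diagonal is [2, 2, 2, 2]. Computing the eigenvalues of L and sorting gives [0, 2, 2, 4]. The Fiedler value lambda_2 = 2 is strictly positive, so the graph is connected.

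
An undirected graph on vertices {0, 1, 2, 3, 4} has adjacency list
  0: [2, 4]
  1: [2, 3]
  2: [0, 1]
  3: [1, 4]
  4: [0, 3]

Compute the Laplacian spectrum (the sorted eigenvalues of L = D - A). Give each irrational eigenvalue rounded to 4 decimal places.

[0, 1.3820, 1.3820, 3.6180, 3.6180]

Reading degrees in the order [0, 1, 2, 3, 4] gives [2, 2, 2, 2, 2]; set D = diag(2, 2, 2, 2, 2) and form L = D - A. The multiplicity of 0 as a Laplacian eigenvalue equals the number of connected components. The single zero eigenvalue shows the graph is connected. The largest eigenvalue, 3.6180, is at most the vertex count 5. The eigenvalues sum to 10, which equals trace(L) = 2|E|.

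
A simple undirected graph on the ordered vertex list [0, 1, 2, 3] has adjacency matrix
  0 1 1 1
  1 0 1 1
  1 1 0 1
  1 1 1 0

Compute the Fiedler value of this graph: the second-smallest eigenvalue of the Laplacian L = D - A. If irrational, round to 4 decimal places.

Each diagonal entry of L is the vertex degree and each off-diagonal entry is -1 where an edge is present, 0 otherwise; in the order [0, 1, 2, 3] the diagonal is [3, 3, 3, 3]. Computing the eigenvalues of L and sorting gives [0, 4, 4, 4]. The Fiedler value lambda_2 = 4 is strictly positive, so the graph is connected. The eigenvalues sum to 12, which equals trace(L) = 2|E|.

4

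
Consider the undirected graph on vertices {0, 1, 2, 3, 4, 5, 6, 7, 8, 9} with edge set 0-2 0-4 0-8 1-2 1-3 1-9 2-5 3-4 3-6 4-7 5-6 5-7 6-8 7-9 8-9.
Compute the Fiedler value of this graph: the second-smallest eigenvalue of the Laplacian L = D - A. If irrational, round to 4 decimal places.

Reading degrees in the order [0, 1, 2, 3, 4, 5, 6, 7, 8, 9] gives [3, 3, 3, 3, 3, 3, 3, 3, 3, 3]; set D = diag(3, 3, 3, 3, 3, 3, 3, 3, 3, 3) and form L = D - A. The sorted Laplacian eigenvalues are [0, 2, 2, 2, 2, 2, 5, 5, 5, 5]; the algebraic connectivity is the second entry, 2. The largest eigenvalue, 5, is at most the vertex count 10. By the matrix-tree theorem the graph has (1/10) * product of the nonzero eigenvalues = 2000 spanning trees.

2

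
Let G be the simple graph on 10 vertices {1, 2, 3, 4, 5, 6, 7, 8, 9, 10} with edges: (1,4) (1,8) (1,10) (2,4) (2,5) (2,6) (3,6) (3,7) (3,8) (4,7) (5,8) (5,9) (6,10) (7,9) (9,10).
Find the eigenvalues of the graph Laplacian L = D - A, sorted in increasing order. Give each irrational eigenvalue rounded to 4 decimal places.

With the vertex order [1, 2, 3, 4, 5, 6, 7, 8, 9, 10], the degrees are [3, 3, 3, 3, 3, 3, 3, 3, 3, 3], giving D = diag(3, 3, 3, 3, 3, 3, 3, 3, 3, 3) and L = D - A. Since every row of L sums to 0, the all-ones vector is in the kernel and 0 is an eigenvalue. The single zero eigenvalue shows the graph is connected. There is one zero in the spectrum, matching the 1 component.

[0, 2, 2, 2, 2, 2, 5, 5, 5, 5]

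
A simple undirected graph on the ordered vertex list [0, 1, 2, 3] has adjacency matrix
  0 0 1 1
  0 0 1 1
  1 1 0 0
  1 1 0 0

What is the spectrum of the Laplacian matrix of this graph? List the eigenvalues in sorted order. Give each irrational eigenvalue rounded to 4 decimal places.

[0, 2, 2, 4]

With the vertex order [0, 1, 2, 3], the degrees are [2, 2, 2, 2], giving D = diag(2, 2, 2, 2) and L = D - A. Since every row of L sums to 0, the all-ones vector is in the kernel and 0 is an eigenvalue. The single zero eigenvalue shows the graph is connected.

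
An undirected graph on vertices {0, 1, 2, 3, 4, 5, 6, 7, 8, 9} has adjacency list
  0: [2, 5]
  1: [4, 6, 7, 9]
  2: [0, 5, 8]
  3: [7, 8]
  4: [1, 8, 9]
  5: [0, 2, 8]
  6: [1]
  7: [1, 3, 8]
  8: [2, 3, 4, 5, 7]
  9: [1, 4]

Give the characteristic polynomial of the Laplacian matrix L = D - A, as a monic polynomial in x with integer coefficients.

x^10 - 28x^9 + 333x^8 - 2196x^7 + 8784x^6 - 21876x^5 + 33454x^4 - 29760x^3 + 13688x^2 - 2400x

Reading degrees in the order [0, 1, 2, 3, 4, 5, 6, 7, 8, 9] gives [2, 4, 3, 2, 3, 3, 1, 3, 5, 2]; set D = diag(2, 4, 3, 2, 3, 3, 1, 3, 5, 2) and form L = D - A. L has integer entries, so p(x) = det(xI - L) has integer coefficients. Expanding the determinant yields x^10 - 28x^9 + 333x^8 - 2196x^7 + 8784x^6 - 21876x^5 + 33454x^4 - 29760x^3 + 13688x^2 - 2400x. The coefficient of x^9 equals -trace(L) = -28, matching the sum of degrees. The eigenvalues sum to 28, which equals trace(L) = 2|E|.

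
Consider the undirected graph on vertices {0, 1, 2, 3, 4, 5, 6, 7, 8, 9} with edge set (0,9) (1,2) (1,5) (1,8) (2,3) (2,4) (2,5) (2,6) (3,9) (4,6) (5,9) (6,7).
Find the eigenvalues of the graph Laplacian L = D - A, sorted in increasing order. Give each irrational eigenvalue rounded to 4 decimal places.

[0, 0.4084, 0.5423, 1.1179, 1.6096, 2.1693, 3.4355, 3.8531, 4.6164, 6.2477]

Each diagonal entry of L is the vertex degree and each off-diagonal entry is -1 where an edge is present, 0 otherwise; in the order [0, 1, 2, 3, 4, 5, 6, 7, 8, 9] the diagonal is [1, 3, 5, 2, 2, 3, 3, 1, 1, 3]. Diagonalising L (or applying a numerical eigensolver to the 10x10 matrix) gives the spectrum above. The eigenvalues sum to 24, which equals trace(L) = 2|E|.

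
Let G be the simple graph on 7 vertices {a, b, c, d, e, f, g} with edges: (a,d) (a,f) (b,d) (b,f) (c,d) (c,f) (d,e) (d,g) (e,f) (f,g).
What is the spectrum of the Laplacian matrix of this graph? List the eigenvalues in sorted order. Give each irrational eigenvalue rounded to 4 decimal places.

Reading degrees in the order [a, b, c, d, e, f, g] gives [2, 2, 2, 5, 2, 5, 2]; set D = diag(2, 2, 2, 5, 2, 5, 2) and form L = D - A. Diagonalising L (or applying a numerical eigensolver to the 7x7 matrix) gives the spectrum above. The largest eigenvalue, 7, is at most the vertex count 7. By the matrix-tree theorem the graph has (1/7) * product of the nonzero eigenvalues = 80 spanning trees.

[0, 2, 2, 2, 2, 5, 7]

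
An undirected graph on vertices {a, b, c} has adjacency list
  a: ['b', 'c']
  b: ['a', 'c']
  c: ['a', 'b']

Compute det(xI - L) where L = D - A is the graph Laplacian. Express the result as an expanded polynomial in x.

x^3 - 6x^2 + 9x

Reading degrees in the order [a, b, c] gives [2, 2, 2]; set D = diag(2, 2, 2) and form L = D - A. The eigenvalues of L are [0, 3, 3]; the characteristic polynomial is the product of (x - lambda_i), which multiplies out to x^3 - 6x^2 + 9x. Since p(0) = det(-L) = 0, x divides p(x). There is one zero in the spectrum, matching the 1 component.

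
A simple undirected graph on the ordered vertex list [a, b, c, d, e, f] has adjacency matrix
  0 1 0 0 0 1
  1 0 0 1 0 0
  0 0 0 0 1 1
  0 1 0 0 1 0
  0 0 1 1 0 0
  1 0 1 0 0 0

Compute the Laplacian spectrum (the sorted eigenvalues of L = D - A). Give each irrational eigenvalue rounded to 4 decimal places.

Reading degrees in the order [a, b, c, d, e, f] gives [2, 2, 2, 2, 2, 2]; set D = diag(2, 2, 2, 2, 2, 2) and form L = D - A. Diagonalising L (or applying a numerical eigensolver to the 6x6 matrix) gives the spectrum above. The single zero eigenvalue shows the graph is connected.

[0, 1, 1, 3, 3, 4]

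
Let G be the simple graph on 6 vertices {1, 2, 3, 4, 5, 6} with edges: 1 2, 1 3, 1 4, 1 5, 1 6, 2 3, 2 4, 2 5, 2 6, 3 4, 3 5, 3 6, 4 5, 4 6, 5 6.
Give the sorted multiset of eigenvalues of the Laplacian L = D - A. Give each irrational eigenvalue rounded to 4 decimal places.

[0, 6, 6, 6, 6, 6]

Each diagonal entry of L is the vertex degree and each off-diagonal entry is -1 where an edge is present, 0 otherwise; in the order [1, 2, 3, 4, 5, 6] the diagonal is [5, 5, 5, 5, 5, 5]. Diagonalising L (or applying a numerical eigensolver to the 6x6 matrix) gives the spectrum above. The single zero eigenvalue shows the graph is connected.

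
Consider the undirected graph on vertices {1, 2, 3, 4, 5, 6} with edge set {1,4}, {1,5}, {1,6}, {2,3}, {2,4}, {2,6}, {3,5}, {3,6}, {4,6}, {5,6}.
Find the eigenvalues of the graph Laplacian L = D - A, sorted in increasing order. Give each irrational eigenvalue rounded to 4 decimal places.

Reading degrees in the order [1, 2, 3, 4, 5, 6] gives [3, 3, 3, 3, 3, 5]; set D = diag(3, 3, 3, 3, 3, 5) and form L = D - A. Since every row of L sums to 0, the all-ones vector is in the kernel and 0 is an eigenvalue. The single zero eigenvalue shows the graph is connected. The largest eigenvalue, 6, is at most the vertex count 6.

[0, 2.3820, 2.3820, 4.6180, 4.6180, 6]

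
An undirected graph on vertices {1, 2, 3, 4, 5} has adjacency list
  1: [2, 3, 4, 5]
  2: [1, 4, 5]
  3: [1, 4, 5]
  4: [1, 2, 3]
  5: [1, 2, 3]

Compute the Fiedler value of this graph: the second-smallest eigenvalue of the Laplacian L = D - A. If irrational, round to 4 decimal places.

3

Each diagonal entry of L is the vertex degree and each off-diagonal entry is -1 where an edge is present, 0 otherwise; in the order [1, 2, 3, 4, 5] the diagonal is [4, 3, 3, 3, 3]. The smallest Laplacian eigenvalue is always 0. The next one, lambda_2 = 3, measures how hard the graph is to disconnect: larger values mean better connectivity. There is one zero in the spectrum, matching the 1 component.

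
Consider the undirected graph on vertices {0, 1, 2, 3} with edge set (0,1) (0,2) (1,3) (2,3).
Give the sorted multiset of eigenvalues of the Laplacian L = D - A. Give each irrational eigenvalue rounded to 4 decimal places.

[0, 2, 2, 4]

Each diagonal entry of L is the vertex degree and each off-diagonal entry is -1 where an edge is present, 0 otherwise; in the order [0, 1, 2, 3] the diagonal is [2, 2, 2, 2]. Diagonalising L (or applying a numerical eigensolver to the 4x4 matrix) gives the spectrum above. By the matrix-tree theorem the graph has (1/4) * product of the nonzero eigenvalues = 4 spanning trees. There is one zero in the spectrum, matching the 1 component.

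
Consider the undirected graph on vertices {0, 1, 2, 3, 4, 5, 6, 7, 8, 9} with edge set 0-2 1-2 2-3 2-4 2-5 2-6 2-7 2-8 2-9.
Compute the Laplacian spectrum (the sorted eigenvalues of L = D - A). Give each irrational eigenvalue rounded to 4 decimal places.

[0, 1, 1, 1, 1, 1, 1, 1, 1, 10]

Reading degrees in the order [0, 1, 2, 3, 4, 5, 6, 7, 8, 9] gives [1, 1, 9, 1, 1, 1, 1, 1, 1, 1]; set D = diag(1, 1, 9, 1, 1, 1, 1, 1, 1, 1) and form L = D - A. L is symmetric positive semidefinite, so every eigenvalue is real and nonnegative. The single zero eigenvalue shows the graph is connected. The largest eigenvalue, 10, is at most the vertex count 10.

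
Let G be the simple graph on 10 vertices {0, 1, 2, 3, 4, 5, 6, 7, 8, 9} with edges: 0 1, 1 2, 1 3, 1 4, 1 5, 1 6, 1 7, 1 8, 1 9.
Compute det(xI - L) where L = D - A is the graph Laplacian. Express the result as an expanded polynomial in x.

x^10 - 18x^9 + 108x^8 - 336x^7 + 630x^6 - 756x^5 + 588x^4 - 288x^3 + 81x^2 - 10x

Reading degrees in the order [0, 1, 2, 3, 4, 5, 6, 7, 8, 9] gives [1, 9, 1, 1, 1, 1, 1, 1, 1, 1]; set D = diag(1, 9, 1, 1, 1, 1, 1, 1, 1, 1) and form L = D - A. The eigenvalues of L are [0, 1, 1, 1, 1, 1, 1, 1, 1, 10]; the characteristic polynomial is the product of (x - lambda_i), which multiplies out to x^10 - 18x^9 + 108x^8 - 336x^7 + 630x^6 - 756x^5 + 588x^4 - 288x^3 + 81x^2 - 10x. The coefficient of x^9 equals -trace(L) = -18, matching the sum of degrees. The eigenvalues sum to 18, which equals trace(L) = 2|E|. There is one zero in the spectrum, matching the 1 component.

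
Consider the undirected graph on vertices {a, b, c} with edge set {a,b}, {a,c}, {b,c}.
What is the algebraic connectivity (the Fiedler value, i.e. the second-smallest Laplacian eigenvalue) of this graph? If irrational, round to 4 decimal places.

Each diagonal entry of L is the vertex degree and each off-diagonal entry is -1 where an edge is present, 0 otherwise; in the order [a, b, c] the diagonal is [2, 2, 2]. Computing the eigenvalues of L and sorting gives [0, 3, 3]. The Fiedler value lambda_2 = 3 is strictly positive, so the graph is connected. The eigenvalues sum to 6, which equals trace(L) = 2|E|.

3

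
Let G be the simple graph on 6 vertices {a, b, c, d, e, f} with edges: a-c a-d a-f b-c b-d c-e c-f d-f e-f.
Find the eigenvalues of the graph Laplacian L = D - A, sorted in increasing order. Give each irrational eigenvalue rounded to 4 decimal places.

Each diagonal entry of L is the vertex degree and each off-diagonal entry is -1 where an edge is present, 0 otherwise; in the order [a, b, c, d, e, f] the diagonal is [3, 2, 4, 3, 2, 4]. The multiplicity of 0 as a Laplacian eigenvalue equals the number of connected components. The largest eigenvalue, 5.5869, is at most the vertex count 6.

[0, 1.6072, 2.3023, 3.6405, 4.8631, 5.5869]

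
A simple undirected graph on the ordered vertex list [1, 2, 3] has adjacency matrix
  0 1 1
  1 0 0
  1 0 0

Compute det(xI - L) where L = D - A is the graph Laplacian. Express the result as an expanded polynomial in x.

With the vertex order [1, 2, 3], the degrees are [2, 1, 1], giving D = diag(2, 1, 1) and L = D - A. The eigenvalues of L are [0, 1, 3]; the characteristic polynomial is the product of (x - lambda_i), which multiplies out to x^3 - 4x^2 + 3x. The coefficient of x^2 equals -trace(L) = -4, matching the sum of degrees. The largest eigenvalue, 3, is at most the vertex count 3. By the matrix-tree theorem the graph has (1/3) * product of the nonzero eigenvalues = 1 spanning tree.

x^3 - 4x^2 + 3x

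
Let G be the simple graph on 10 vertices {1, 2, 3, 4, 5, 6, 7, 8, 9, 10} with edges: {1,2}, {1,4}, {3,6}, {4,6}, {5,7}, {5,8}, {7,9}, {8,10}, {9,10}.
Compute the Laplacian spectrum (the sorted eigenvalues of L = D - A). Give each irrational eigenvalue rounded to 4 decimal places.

With the vertex order [1, 2, 3, 4, 5, 6, 7, 8, 9, 10], the degrees are [2, 1, 1, 2, 2, 2, 2, 2, 2, 2], giving D = diag(2, 1, 1, 2, 2, 2, 2, 2, 2, 2) and L = D - A. Diagonalising L (or applying a numerical eigensolver to the 10x10 matrix) gives the spectrum above. The 2 zero eigenvalues correspond to the 2 connected components. The eigenvalues sum to 18, which equals trace(L) = 2|E|.

[0, 0, 0.3820, 1.3820, 1.3820, 1.3820, 2.6180, 3.6180, 3.6180, 3.6180]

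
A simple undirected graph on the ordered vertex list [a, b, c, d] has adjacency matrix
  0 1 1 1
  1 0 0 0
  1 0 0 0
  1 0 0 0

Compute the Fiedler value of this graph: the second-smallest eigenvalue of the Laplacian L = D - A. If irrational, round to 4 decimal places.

Reading degrees in the order [a, b, c, d] gives [3, 1, 1, 1]; set D = diag(3, 1, 1, 1) and form L = D - A. Computing the eigenvalues of L and sorting gives [0, 1, 1, 4]. The Fiedler value lambda_2 = 1 is strictly positive, so the graph is connected. By the matrix-tree theorem the graph has (1/4) * product of the nonzero eigenvalues = 1 spanning tree.

1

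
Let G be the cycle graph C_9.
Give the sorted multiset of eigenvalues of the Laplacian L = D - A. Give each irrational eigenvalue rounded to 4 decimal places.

The graph has 9 vertices and degree multiset [2, 2, 2, 2, 2, 2, 2, 2, 2]; D is the diagonal matrix of degrees and L = D - A. The multiplicity of 0 as a Laplacian eigenvalue equals the number of connected components. The largest eigenvalue, 3.8794, is at most the vertex count 9.

[0, 0.4679, 0.4679, 1.6527, 1.6527, 3, 3, 3.8794, 3.8794]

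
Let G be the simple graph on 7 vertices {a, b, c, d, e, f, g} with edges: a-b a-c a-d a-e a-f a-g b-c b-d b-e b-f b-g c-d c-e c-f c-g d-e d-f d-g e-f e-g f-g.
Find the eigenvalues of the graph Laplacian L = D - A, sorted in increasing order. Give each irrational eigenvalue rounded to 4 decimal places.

[0, 7, 7, 7, 7, 7, 7]

Each diagonal entry of L is the vertex degree and each off-diagonal entry is -1 where an edge is present, 0 otherwise; in the order [a, b, c, d, e, f, g] the diagonal is [6, 6, 6, 6, 6, 6, 6]. L is symmetric positive semidefinite, so every eigenvalue is real and nonnegative. The single zero eigenvalue shows the graph is connected. By the matrix-tree theorem the graph has (1/7) * product of the nonzero eigenvalues = 16807 spanning trees. There is one zero in the spectrum, matching the 1 component.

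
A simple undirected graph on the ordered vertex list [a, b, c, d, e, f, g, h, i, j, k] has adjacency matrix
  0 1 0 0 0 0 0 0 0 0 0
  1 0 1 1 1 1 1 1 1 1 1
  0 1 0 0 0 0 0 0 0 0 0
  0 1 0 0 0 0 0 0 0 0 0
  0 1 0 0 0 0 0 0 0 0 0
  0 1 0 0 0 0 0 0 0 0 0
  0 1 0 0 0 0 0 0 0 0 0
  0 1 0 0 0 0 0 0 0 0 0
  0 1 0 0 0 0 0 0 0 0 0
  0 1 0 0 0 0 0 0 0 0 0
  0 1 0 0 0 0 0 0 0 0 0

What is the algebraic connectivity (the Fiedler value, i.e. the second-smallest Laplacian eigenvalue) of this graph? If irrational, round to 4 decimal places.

1

Reading degrees in the order [a, b, c, d, e, f, g, h, i, j, k] gives [1, 10, 1, 1, 1, 1, 1, 1, 1, 1, 1]; set D = diag(1, 10, 1, 1, 1, 1, 1, 1, 1, 1, 1) and form L = D - A. The smallest Laplacian eigenvalue is always 0. The next one, lambda_2 = 1, measures how hard the graph is to disconnect: larger values mean better connectivity. The eigenvalues sum to 20, which equals trace(L) = 2|E|.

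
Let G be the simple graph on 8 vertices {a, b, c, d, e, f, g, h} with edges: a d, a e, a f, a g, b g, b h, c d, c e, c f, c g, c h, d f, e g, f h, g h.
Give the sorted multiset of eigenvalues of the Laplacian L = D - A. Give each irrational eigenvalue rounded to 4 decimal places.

Each diagonal entry of L is the vertex degree and each off-diagonal entry is -1 where an edge is present, 0 otherwise; in the order [a, b, c, d, e, f, g, h] the diagonal is [4, 2, 5, 3, 3, 4, 5, 4]. The multiplicity of 0 as a Laplacian eigenvalue equals the number of connected components. The single zero eigenvalue shows the graph is connected. By the matrix-tree theorem the graph has (1/8) * product of the nonzero eigenvalues = 1594 spanning trees.

[0, 1.5210, 2.5261, 3.5793, 4.4030, 5.1542, 5.9544, 6.8620]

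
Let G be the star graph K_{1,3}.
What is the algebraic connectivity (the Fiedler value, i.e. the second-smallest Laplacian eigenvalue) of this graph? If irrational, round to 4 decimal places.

The graph has 4 vertices and degree multiset [3, 1, 1, 1]; D is the diagonal matrix of degrees and L = D - A. The sorted Laplacian eigenvalues are [0, 1, 1, 4]; the algebraic connectivity is the second entry, 1.

1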